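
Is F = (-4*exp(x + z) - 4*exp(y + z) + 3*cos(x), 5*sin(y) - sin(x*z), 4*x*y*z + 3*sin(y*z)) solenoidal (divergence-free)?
No, ∇·F = 4*x*y + 3*y*cos(y*z) - 4*exp(x + z) - 3*sin(x) + 5*cos(y)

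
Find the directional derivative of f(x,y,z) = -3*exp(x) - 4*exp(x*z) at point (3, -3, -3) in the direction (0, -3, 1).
-6*sqrt(10)*exp(-9)/5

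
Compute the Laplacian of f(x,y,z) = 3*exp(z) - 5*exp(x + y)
3*exp(z) - 10*exp(x + y)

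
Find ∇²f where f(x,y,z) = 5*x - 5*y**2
-10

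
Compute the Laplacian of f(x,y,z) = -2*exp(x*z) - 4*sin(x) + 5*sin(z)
-2*x**2*exp(x*z) - 2*z**2*exp(x*z) + 4*sin(x) - 5*sin(z)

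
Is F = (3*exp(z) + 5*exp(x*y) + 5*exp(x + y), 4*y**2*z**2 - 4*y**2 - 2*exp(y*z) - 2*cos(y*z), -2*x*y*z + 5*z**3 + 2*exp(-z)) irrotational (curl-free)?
No, ∇×F = (-2*x*z - 8*y**2*z + 2*y*exp(y*z) - 2*y*sin(y*z), 2*y*z + 3*exp(z), -5*x*exp(x*y) - 5*exp(x + y))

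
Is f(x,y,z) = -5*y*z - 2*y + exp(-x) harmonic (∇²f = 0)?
No, ∇²f = exp(-x)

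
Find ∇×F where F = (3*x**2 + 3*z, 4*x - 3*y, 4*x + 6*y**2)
(12*y, -1, 4)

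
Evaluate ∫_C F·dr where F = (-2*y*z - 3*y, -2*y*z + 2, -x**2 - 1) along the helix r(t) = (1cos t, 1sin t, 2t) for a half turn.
pi*(-1/2 + pi)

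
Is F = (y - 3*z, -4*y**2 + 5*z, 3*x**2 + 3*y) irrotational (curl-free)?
No, ∇×F = (-2, -6*x - 3, -1)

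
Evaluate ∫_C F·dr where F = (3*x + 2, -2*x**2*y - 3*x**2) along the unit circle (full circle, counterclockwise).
0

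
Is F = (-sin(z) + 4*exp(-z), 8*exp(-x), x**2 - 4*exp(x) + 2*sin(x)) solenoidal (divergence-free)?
Yes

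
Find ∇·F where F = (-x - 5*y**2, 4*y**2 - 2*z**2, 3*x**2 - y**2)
8*y - 1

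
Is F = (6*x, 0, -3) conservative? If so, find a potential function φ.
Yes, F is conservative. φ = 3*x**2 - 3*z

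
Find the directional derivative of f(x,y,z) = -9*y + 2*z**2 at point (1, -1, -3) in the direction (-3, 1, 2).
-33*sqrt(14)/14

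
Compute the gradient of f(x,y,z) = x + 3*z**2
(1, 0, 6*z)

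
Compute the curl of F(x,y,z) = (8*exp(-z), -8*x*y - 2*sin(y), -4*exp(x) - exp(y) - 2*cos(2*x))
(-exp(y), 4*exp(x) - 4*sin(2*x) - 8*exp(-z), -8*y)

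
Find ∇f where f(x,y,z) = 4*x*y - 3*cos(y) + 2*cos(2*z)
(4*y, 4*x + 3*sin(y), -4*sin(2*z))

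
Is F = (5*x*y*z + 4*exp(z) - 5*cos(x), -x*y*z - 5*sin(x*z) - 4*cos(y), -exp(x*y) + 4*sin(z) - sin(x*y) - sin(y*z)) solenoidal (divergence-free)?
No, ∇·F = -x*z + 5*y*z - y*cos(y*z) + 5*sin(x) + 4*sin(y) + 4*cos(z)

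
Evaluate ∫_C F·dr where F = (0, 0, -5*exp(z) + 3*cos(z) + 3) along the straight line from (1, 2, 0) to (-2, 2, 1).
-5*E + 3*sin(1) + 8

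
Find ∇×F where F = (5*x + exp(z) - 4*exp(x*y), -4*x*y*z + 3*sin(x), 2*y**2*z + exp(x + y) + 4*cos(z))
(4*x*y + 4*y*z + exp(x + y), exp(z) - exp(x + y), 4*x*exp(x*y) - 4*y*z + 3*cos(x))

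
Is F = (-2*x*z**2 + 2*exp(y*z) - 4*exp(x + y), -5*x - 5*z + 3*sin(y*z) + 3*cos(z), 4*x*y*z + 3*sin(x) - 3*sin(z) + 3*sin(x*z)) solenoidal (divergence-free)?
No, ∇·F = 4*x*y + 3*x*cos(x*z) - 2*z**2 + 3*z*cos(y*z) - 4*exp(x + y) - 3*cos(z)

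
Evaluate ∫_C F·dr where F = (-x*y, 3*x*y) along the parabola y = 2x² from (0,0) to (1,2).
43/10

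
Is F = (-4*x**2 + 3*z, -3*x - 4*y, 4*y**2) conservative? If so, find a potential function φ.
No, ∇×F = (8*y, 3, -3) ≠ 0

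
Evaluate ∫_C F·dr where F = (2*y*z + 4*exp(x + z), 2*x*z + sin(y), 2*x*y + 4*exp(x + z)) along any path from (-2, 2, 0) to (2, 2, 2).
-4*exp(-2) + 16 + 4*exp(4)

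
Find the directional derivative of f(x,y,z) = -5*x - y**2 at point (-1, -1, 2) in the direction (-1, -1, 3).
3*sqrt(11)/11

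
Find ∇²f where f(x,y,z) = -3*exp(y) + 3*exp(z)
-3*exp(y) + 3*exp(z)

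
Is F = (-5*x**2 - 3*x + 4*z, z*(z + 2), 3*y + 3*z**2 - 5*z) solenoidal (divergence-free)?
No, ∇·F = -10*x + 6*z - 8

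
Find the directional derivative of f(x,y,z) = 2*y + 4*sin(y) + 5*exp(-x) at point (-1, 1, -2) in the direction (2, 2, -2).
sqrt(3)*(-5*E + 2 + 4*cos(1))/3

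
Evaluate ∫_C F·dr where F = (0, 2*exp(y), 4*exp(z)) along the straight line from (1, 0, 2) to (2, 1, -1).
-4*exp(2) - 2 + 4*exp(-1) + 2*E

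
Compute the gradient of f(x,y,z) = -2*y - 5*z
(0, -2, -5)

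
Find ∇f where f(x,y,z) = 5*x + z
(5, 0, 1)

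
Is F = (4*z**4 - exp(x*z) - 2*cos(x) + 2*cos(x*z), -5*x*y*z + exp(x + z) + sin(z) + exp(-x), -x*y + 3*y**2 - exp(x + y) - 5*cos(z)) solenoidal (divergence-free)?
No, ∇·F = -5*x*z - z*exp(x*z) - 2*z*sin(x*z) + 2*sin(x) + 5*sin(z)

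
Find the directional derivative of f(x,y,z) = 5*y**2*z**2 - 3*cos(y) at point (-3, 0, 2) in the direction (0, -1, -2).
0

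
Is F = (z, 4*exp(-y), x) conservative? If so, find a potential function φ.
Yes, F is conservative. φ = x*z - 4*exp(-y)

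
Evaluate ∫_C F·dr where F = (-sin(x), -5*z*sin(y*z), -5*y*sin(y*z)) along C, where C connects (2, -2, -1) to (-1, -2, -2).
5*cos(4) + cos(1) - 6*cos(2)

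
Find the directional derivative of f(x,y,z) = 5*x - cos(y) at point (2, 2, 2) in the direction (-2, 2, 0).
sqrt(2)*(-5 + sin(2))/2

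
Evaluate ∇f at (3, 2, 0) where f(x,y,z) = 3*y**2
(0, 12, 0)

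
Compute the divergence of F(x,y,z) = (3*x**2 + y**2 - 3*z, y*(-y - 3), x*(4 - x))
6*x - 2*y - 3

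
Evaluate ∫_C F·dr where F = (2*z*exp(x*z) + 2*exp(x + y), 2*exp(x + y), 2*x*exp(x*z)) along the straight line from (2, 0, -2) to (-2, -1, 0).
-2*exp(2) - 2*exp(-4) + 2*exp(-3) + 2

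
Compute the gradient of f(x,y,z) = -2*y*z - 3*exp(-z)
(0, -2*z, -2*y + 3*exp(-z))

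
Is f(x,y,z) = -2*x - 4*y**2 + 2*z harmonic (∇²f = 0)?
No, ∇²f = -8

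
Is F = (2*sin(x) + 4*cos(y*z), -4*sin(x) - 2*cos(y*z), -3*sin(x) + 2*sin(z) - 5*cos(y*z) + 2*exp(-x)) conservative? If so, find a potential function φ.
No, ∇×F = ((-2*y + 5*z)*sin(y*z), -4*y*sin(y*z) + 3*cos(x) + 2*exp(-x), 4*z*sin(y*z) - 4*cos(x)) ≠ 0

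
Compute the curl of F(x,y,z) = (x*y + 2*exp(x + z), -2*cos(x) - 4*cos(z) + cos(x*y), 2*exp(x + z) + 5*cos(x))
(-4*sin(z), 5*sin(x), -x - y*sin(x*y) + 2*sin(x))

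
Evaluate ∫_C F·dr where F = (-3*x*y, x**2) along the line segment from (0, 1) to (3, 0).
-15/2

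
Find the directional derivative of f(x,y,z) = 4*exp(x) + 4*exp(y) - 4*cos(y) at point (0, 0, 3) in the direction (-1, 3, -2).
4*sqrt(14)/7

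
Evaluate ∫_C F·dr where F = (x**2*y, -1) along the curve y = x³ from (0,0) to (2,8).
8/3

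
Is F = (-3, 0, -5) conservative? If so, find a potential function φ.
Yes, F is conservative. φ = -3*x - 5*z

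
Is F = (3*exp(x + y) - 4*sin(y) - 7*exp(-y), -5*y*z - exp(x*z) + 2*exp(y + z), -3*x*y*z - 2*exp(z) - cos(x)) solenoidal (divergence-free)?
No, ∇·F = -3*x*y - 5*z - 2*exp(z) + 3*exp(x + y) + 2*exp(y + z)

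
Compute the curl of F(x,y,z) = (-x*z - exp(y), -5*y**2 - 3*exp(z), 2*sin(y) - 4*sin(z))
(3*exp(z) + 2*cos(y), -x, exp(y))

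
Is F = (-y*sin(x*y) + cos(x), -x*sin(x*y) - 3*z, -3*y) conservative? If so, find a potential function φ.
Yes, F is conservative. φ = -3*y*z + sin(x) + cos(x*y)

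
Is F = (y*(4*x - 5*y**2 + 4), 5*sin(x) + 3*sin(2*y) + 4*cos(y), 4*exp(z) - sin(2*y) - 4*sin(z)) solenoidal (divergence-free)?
No, ∇·F = 4*y + 4*exp(z) - 4*sin(y) + 6*cos(2*y) - 4*cos(z)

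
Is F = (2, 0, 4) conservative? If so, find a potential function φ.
Yes, F is conservative. φ = 2*x + 4*z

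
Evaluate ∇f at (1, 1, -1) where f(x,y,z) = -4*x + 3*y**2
(-4, 6, 0)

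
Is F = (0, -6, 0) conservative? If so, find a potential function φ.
Yes, F is conservative. φ = -6*y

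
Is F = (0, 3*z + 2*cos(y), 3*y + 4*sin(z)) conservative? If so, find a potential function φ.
Yes, F is conservative. φ = 3*y*z + 2*sin(y) - 4*cos(z)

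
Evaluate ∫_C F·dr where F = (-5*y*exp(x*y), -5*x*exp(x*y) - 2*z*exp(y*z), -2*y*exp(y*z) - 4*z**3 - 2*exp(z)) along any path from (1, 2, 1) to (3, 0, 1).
-7 + 7*exp(2)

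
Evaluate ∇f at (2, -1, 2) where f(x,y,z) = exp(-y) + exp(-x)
(-exp(-2), -E, 0)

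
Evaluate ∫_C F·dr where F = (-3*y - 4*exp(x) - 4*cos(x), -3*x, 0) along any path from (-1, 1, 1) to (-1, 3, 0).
6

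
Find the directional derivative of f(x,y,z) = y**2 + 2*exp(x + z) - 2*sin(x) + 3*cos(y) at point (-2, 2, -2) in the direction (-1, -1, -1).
sqrt(3)*((-4 + 3*sin(2))*exp(4) + 2*exp(4)*cos(2) - 4)*exp(-4)/3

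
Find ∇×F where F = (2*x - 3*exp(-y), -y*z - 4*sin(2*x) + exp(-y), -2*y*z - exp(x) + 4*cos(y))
(y - 2*z - 4*sin(y), exp(x), -8*cos(2*x) - 3*exp(-y))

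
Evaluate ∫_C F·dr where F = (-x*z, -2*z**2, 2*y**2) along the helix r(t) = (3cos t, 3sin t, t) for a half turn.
75*pi/4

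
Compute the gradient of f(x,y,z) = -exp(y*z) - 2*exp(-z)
(0, -z*exp(y*z), -y*exp(y*z) + 2*exp(-z))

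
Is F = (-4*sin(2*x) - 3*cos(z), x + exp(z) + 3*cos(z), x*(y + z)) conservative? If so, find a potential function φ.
No, ∇×F = (x - exp(z) + 3*sin(z), -y - z + 3*sin(z), 1) ≠ 0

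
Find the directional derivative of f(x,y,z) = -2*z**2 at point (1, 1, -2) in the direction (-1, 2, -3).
-12*sqrt(14)/7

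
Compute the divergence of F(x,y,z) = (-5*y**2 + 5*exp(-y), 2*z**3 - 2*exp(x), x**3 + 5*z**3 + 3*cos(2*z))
15*z**2 - 6*sin(2*z)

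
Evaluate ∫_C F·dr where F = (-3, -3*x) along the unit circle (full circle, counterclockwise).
-3*pi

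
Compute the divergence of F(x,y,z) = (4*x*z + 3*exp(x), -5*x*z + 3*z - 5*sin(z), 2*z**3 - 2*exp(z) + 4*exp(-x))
6*z**2 + 4*z + 3*exp(x) - 2*exp(z)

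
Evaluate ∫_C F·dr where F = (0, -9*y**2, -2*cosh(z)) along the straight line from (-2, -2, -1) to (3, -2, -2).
-2*sinh(1) + 2*sinh(2)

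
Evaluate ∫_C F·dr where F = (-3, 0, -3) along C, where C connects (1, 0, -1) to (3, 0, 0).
-9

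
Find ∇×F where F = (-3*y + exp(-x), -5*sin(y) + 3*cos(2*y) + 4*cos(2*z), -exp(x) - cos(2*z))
(8*sin(2*z), exp(x), 3)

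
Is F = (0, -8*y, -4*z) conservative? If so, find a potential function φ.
Yes, F is conservative. φ = -4*y**2 - 2*z**2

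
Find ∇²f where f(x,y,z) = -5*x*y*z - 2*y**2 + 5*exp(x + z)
10*exp(x + z) - 4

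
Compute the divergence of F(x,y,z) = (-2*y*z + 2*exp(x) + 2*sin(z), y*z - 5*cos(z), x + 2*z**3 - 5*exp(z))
6*z**2 + z + 2*exp(x) - 5*exp(z)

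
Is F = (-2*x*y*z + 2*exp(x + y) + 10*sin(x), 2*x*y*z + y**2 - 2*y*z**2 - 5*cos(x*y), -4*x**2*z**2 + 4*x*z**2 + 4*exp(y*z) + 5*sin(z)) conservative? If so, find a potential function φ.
No, ∇×F = (-2*x*y + 4*y*z + 4*z*exp(y*z), -2*x*y + 8*x*z**2 - 4*z**2, 2*x*z + 2*y*z + 5*y*sin(x*y) - 2*exp(x + y)) ≠ 0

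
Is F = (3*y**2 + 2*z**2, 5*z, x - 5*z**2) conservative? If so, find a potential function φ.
No, ∇×F = (-5, 4*z - 1, -6*y) ≠ 0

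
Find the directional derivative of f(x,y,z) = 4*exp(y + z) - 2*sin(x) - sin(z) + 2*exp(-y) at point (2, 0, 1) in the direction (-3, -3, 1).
sqrt(19)*(-8*E + 6*cos(2) - cos(1) + 6)/19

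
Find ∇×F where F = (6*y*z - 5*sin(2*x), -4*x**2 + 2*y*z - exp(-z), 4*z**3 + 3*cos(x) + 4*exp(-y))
(-2*y - exp(-z) - 4*exp(-y), 6*y + 3*sin(x), -8*x - 6*z)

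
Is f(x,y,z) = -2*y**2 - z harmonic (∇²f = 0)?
No, ∇²f = -4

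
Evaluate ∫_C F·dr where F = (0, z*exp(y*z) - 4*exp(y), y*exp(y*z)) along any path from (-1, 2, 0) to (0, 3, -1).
-4*exp(3) - 1 + exp(-3) + 4*exp(2)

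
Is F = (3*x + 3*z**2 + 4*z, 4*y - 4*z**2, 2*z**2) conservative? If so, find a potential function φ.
No, ∇×F = (8*z, 6*z + 4, 0) ≠ 0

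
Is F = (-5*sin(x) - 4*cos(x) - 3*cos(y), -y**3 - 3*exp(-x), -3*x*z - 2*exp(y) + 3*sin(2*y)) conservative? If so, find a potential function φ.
No, ∇×F = (-2*exp(y) + 6*cos(2*y), 3*z, -3*sin(y) + 3*exp(-x)) ≠ 0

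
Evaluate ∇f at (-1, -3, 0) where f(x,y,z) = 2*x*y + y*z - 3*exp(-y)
(-6, -2 + 3*exp(3), -3)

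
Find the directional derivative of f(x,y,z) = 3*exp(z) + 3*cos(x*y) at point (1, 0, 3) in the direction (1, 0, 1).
3*sqrt(2)*exp(3)/2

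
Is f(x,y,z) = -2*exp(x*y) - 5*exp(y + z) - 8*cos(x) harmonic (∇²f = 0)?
No, ∇²f = -2*x**2*exp(x*y) - 2*y**2*exp(x*y) - 10*exp(y + z) + 8*cos(x)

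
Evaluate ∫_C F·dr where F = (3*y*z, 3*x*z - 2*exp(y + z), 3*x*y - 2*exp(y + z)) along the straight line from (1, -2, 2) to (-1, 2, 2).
2 - 2*exp(4)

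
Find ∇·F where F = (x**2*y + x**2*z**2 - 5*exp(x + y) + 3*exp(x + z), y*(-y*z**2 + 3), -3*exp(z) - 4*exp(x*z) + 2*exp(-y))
2*x*y + 2*x*z**2 - 4*x*exp(x*z) - 2*y*z**2 - 3*exp(z) - 5*exp(x + y) + 3*exp(x + z) + 3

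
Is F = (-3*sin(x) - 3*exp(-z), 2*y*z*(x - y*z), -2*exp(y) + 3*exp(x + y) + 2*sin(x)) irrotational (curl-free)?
No, ∇×F = (-2*x*y + 4*y**2*z - 2*exp(y) + 3*exp(x + y), -3*exp(x + y) - 2*cos(x) + 3*exp(-z), 2*y*z)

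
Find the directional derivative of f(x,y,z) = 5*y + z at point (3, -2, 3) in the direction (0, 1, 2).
7*sqrt(5)/5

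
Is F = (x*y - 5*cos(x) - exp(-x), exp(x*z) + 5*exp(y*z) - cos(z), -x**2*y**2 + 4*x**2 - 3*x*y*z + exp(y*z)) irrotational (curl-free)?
No, ∇×F = (-2*x**2*y - 3*x*z - x*exp(x*z) - 5*y*exp(y*z) + z*exp(y*z) - sin(z), 2*x*y**2 - 8*x + 3*y*z, -x + z*exp(x*z))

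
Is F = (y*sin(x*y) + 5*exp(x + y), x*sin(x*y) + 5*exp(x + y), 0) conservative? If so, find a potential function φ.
Yes, F is conservative. φ = 5*exp(x + y) - cos(x*y)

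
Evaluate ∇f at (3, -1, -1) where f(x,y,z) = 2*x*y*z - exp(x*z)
(exp(-3) + 2, -6, -6 - 3*exp(-3))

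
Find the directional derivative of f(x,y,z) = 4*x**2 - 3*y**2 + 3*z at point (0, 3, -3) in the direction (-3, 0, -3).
-3*sqrt(2)/2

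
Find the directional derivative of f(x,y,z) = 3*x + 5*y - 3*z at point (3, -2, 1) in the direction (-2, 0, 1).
-9*sqrt(5)/5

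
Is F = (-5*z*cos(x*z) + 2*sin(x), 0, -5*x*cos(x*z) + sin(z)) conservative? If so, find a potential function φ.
Yes, F is conservative. φ = -5*sin(x*z) - 2*cos(x) - cos(z)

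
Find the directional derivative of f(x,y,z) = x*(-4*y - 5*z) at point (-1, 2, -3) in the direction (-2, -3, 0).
-2*sqrt(13)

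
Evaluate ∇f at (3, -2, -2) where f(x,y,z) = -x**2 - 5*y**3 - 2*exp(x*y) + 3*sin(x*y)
(-6 - 6*cos(6) + 4*exp(-6), -60 - 6*exp(-6) + 9*cos(6), 0)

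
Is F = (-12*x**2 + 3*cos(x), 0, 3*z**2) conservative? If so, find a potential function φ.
Yes, F is conservative. φ = -4*x**3 + z**3 + 3*sin(x)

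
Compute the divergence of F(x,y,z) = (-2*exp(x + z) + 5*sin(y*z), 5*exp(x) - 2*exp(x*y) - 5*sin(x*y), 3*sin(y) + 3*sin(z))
-2*x*exp(x*y) - 5*x*cos(x*y) - 2*exp(x + z) + 3*cos(z)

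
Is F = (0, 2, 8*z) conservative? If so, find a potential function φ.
Yes, F is conservative. φ = 2*y + 4*z**2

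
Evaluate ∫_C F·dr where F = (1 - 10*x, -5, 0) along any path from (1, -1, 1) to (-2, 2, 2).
-33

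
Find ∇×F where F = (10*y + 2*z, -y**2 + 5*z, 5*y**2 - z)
(10*y - 5, 2, -10)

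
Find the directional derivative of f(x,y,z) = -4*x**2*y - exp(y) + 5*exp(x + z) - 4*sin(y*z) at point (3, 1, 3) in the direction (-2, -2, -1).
-5*exp(6) + 28*cos(3)/3 + 2*E/3 + 40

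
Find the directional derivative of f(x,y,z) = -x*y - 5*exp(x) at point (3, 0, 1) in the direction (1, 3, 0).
sqrt(10)*(-5*exp(3) - 9)/10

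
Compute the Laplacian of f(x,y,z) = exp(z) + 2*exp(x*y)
2*x**2*exp(x*y) + 2*y**2*exp(x*y) + exp(z)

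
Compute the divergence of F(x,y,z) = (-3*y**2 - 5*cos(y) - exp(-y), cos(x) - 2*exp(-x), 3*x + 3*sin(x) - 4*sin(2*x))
0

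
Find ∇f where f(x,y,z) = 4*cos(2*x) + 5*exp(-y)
(-8*sin(2*x), -5*exp(-y), 0)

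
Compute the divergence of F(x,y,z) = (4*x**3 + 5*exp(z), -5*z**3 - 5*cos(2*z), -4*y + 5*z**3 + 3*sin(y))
12*x**2 + 15*z**2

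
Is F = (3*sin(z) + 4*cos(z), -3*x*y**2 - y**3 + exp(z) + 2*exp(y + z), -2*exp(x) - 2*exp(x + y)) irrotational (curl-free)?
No, ∇×F = (-exp(z) - 2*exp(x + y) - 2*exp(y + z), 2*exp(x) + 2*exp(x + y) - 4*sin(z) + 3*cos(z), -3*y**2)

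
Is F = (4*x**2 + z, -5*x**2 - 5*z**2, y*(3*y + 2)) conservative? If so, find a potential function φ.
No, ∇×F = (6*y + 10*z + 2, 1, -10*x) ≠ 0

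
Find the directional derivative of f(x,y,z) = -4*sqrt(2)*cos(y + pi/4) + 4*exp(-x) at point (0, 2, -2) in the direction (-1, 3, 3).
4*sqrt(19)/19 + 12*sqrt(38)*sin(pi/4 + 2)/19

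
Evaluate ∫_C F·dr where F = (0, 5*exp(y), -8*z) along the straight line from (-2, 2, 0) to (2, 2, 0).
0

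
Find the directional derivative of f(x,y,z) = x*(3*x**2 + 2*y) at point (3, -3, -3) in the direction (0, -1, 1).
-3*sqrt(2)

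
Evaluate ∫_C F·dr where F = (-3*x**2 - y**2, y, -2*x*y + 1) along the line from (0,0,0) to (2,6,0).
-14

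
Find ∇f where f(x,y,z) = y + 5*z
(0, 1, 5)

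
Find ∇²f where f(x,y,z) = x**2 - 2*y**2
-2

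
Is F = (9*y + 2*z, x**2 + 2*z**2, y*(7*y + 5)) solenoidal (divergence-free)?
Yes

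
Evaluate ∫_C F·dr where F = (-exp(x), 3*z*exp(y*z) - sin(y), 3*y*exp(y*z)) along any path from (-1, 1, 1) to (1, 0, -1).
-4*E - cos(1) + exp(-1) + 4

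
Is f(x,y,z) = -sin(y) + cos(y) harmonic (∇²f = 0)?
No, ∇²f = sin(y) - cos(y)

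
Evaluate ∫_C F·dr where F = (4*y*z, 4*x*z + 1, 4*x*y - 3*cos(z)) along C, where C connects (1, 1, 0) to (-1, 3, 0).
2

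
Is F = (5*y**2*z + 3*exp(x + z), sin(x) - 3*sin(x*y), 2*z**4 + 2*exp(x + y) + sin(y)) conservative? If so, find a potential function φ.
No, ∇×F = (2*exp(x + y) + cos(y), 5*y**2 - 2*exp(x + y) + 3*exp(x + z), -10*y*z - 3*y*cos(x*y) + cos(x)) ≠ 0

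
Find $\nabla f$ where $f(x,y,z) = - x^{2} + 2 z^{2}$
(-2*x, 0, 4*z)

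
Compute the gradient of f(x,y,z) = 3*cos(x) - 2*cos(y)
(-3*sin(x), 2*sin(y), 0)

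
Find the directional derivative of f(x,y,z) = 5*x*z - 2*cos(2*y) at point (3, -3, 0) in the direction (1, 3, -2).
-3*sqrt(14)*(2*sin(6) + 5)/7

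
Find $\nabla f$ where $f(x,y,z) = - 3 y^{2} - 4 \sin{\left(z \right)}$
(0, -6*y, -4*cos(z))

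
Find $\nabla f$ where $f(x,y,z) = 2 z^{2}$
(0, 0, 4*z)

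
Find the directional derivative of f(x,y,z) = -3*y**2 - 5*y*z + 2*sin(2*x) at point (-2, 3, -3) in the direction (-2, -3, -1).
4*sqrt(14)*(3 - cos(4))/7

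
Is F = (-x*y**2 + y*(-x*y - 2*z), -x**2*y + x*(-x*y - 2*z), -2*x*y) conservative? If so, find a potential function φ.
Yes, F is conservative. φ = x*y*(-x*y - 2*z)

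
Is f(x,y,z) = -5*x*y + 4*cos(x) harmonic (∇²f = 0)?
No, ∇²f = -4*cos(x)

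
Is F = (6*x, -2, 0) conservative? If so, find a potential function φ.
Yes, F is conservative. φ = 3*x**2 - 2*y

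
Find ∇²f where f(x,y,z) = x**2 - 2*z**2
-2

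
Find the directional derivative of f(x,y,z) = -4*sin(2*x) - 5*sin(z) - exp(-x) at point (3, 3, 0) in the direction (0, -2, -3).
15*sqrt(13)/13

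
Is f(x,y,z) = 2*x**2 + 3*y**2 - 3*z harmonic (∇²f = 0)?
No, ∇²f = 10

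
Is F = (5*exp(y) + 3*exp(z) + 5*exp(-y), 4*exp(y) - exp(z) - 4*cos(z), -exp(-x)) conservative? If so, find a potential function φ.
No, ∇×F = (exp(z) - 4*sin(z), 3*exp(z) - exp(-x), -10*sinh(y)) ≠ 0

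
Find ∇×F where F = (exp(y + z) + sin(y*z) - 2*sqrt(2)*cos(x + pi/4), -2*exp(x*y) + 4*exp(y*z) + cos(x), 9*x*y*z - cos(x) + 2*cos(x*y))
(9*x*z - 2*x*sin(x*y) - 4*y*exp(y*z), -9*y*z + 2*y*sin(x*y) + y*cos(y*z) + exp(y + z) - sin(x), -2*y*exp(x*y) - z*cos(y*z) - exp(y + z) - sin(x))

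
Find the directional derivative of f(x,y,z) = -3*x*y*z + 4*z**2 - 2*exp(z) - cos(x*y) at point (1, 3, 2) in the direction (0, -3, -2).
sqrt(13)*(-3*sin(3) + 4 + 4*exp(2))/13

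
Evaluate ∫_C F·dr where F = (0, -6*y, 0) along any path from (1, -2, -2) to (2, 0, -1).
12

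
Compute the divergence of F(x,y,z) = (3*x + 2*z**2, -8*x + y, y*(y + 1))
4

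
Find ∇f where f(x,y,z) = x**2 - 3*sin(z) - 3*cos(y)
(2*x, 3*sin(y), -3*cos(z))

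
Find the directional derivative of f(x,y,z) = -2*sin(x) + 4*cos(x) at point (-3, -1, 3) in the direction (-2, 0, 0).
2*cos(3) - 4*sin(3)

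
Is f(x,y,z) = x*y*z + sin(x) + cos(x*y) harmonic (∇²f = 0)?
No, ∇²f = -x**2*cos(x*y) - y**2*cos(x*y) - sin(x)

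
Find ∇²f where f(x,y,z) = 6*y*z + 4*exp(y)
4*exp(y)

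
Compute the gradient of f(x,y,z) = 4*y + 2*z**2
(0, 4, 4*z)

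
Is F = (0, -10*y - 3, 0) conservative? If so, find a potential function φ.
Yes, F is conservative. φ = y*(-5*y - 3)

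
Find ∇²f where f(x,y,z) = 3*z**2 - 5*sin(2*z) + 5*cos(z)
20*sin(2*z) - 5*cos(z) + 6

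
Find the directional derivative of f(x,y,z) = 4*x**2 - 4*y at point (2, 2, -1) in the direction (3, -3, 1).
60*sqrt(19)/19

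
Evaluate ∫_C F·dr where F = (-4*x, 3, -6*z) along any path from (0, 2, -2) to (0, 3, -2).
3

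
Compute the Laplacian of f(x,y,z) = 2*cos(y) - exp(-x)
-2*cos(y) - exp(-x)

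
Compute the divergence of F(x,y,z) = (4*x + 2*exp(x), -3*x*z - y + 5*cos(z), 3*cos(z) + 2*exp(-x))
2*exp(x) - 3*sin(z) + 3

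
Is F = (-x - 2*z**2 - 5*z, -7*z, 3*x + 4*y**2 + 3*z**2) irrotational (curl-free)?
No, ∇×F = (8*y + 7, -4*z - 8, 0)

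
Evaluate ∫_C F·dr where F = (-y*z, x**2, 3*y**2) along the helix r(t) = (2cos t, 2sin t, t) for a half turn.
pi*(pi + 6)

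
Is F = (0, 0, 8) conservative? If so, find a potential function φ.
Yes, F is conservative. φ = 8*z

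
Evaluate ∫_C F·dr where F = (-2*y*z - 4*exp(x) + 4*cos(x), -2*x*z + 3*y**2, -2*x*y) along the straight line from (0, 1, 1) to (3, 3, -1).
-4*exp(3) + 4*sin(3) + 48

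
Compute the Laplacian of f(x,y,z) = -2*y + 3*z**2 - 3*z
6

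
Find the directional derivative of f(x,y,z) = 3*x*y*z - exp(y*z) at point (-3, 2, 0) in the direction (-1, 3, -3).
60*sqrt(19)/19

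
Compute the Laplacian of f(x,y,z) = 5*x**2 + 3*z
10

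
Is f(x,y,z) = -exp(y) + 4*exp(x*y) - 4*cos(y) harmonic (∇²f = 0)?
No, ∇²f = 4*x**2*exp(x*y) + 4*y**2*exp(x*y) - exp(y) + 4*cos(y)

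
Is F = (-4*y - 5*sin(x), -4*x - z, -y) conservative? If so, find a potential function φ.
Yes, F is conservative. φ = -4*x*y - y*z + 5*cos(x)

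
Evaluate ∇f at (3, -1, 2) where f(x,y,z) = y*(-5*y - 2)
(0, 8, 0)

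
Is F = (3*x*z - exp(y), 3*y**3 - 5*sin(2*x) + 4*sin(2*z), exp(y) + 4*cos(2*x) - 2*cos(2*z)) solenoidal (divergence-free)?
No, ∇·F = 9*y**2 + 3*z + 4*sin(2*z)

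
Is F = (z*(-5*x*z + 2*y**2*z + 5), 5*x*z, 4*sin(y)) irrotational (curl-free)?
No, ∇×F = (-5*x + 4*cos(y), -10*x*z + 4*y**2*z + 5, z*(-4*y*z + 5))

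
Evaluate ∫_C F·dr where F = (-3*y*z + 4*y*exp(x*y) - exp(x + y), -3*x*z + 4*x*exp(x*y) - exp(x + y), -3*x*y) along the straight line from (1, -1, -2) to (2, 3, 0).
-exp(5) - 4*exp(-1) + 7 + 4*exp(6)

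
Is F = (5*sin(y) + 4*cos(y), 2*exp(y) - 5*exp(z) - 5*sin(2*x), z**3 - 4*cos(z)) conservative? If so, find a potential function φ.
No, ∇×F = (5*exp(z), 0, 4*sin(y) - 10*cos(2*x) - 5*cos(y)) ≠ 0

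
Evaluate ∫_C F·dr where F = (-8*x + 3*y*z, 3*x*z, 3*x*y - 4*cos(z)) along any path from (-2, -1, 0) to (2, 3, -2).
-36 + 4*sin(2)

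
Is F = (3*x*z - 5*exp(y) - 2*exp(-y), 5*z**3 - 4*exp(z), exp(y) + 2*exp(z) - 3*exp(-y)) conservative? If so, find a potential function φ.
No, ∇×F = (-15*z**2 + exp(y) + 4*exp(z) + 3*exp(-y), 3*x, 5*exp(y) - 2*exp(-y)) ≠ 0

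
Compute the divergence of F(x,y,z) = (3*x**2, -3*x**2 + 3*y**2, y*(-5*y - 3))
6*x + 6*y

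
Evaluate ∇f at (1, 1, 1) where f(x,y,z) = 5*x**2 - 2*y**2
(10, -4, 0)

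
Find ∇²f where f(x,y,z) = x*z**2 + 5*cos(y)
2*x - 5*cos(y)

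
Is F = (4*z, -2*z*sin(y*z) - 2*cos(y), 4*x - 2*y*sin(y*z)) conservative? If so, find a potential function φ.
Yes, F is conservative. φ = 4*x*z - 2*sin(y) + 2*cos(y*z)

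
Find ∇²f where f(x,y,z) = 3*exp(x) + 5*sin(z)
3*exp(x) - 5*sin(z)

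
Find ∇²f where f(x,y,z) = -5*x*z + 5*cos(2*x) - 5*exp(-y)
-20*cos(2*x) - 5*exp(-y)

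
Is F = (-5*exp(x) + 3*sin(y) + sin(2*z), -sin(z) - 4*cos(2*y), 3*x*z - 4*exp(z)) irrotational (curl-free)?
No, ∇×F = (cos(z), -3*z + 2*cos(2*z), -3*cos(y))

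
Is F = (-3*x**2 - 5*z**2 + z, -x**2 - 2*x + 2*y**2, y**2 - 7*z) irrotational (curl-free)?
No, ∇×F = (2*y, 1 - 10*z, -2*x - 2)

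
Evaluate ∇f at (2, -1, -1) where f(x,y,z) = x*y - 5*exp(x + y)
(-5*E - 1, 2 - 5*E, 0)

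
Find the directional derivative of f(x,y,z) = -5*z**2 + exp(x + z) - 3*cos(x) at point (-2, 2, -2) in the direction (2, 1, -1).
sqrt(6)*(-20*exp(4) - 6*exp(4)*sin(2) + 1)*exp(-4)/6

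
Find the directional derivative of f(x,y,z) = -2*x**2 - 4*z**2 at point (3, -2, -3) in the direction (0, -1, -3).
-36*sqrt(10)/5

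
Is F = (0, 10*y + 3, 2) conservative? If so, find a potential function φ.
Yes, F is conservative. φ = 5*y**2 + 3*y + 2*z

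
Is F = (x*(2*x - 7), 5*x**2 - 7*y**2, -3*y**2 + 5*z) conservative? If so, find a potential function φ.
No, ∇×F = (-6*y, 0, 10*x) ≠ 0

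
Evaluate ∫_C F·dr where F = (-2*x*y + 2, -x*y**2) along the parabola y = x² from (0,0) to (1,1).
17/14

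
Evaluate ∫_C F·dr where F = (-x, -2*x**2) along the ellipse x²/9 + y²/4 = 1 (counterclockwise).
0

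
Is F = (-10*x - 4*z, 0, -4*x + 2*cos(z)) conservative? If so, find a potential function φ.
Yes, F is conservative. φ = -5*x**2 - 4*x*z + 2*sin(z)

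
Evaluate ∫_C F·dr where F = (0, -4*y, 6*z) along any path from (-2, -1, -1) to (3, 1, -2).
9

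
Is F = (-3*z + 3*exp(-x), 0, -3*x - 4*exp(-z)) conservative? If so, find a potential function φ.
Yes, F is conservative. φ = -3*x*z + 4*exp(-z) - 3*exp(-x)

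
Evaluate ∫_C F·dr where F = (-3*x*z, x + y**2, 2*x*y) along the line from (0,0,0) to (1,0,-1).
1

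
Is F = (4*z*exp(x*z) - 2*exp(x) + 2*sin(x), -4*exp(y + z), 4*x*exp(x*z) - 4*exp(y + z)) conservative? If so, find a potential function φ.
Yes, F is conservative. φ = -2*exp(x) + 4*exp(x*z) - 4*exp(y + z) - 2*cos(x)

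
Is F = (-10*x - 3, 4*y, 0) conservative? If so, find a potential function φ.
Yes, F is conservative. φ = -5*x**2 - 3*x + 2*y**2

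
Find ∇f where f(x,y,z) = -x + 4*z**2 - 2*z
(-1, 0, 8*z - 2)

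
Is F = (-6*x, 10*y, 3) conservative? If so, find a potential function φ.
Yes, F is conservative. φ = -3*x**2 + 5*y**2 + 3*z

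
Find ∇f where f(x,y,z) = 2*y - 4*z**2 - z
(0, 2, -8*z - 1)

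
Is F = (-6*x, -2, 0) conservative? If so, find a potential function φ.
Yes, F is conservative. φ = -3*x**2 - 2*y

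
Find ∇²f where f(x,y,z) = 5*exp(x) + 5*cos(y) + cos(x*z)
-x**2*cos(x*z) - z**2*cos(x*z) + 5*exp(x) - 5*cos(y)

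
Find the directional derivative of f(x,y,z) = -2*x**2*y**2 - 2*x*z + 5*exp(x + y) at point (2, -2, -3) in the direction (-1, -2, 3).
-65*sqrt(14)/14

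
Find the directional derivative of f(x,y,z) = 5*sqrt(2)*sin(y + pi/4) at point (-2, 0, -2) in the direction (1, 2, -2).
10/3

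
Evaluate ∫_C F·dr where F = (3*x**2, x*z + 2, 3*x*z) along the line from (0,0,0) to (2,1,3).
30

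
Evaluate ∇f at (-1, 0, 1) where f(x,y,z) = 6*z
(0, 0, 6)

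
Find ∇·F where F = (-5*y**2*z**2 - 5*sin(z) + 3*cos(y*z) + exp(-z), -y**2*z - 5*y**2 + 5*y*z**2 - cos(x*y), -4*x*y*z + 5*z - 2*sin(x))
-4*x*y + x*sin(x*y) - 2*y*z - 10*y + 5*z**2 + 5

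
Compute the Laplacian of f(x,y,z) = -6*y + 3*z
0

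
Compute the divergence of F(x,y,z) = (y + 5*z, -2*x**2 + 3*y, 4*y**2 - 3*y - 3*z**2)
3 - 6*z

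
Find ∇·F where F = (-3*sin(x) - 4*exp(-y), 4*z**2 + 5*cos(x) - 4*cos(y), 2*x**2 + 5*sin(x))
4*sin(y) - 3*cos(x)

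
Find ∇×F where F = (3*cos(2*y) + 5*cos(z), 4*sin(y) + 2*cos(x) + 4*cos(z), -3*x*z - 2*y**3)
(-6*y**2 + 4*sin(z), 3*z - 5*sin(z), -2*sin(x) + 6*sin(2*y))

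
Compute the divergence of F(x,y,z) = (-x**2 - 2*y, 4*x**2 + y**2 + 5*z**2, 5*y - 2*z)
-2*x + 2*y - 2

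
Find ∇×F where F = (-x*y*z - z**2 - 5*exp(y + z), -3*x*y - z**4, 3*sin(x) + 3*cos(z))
(4*z**3, -x*y - 2*z - 5*exp(y + z) - 3*cos(x), x*z - 3*y + 5*exp(y + z))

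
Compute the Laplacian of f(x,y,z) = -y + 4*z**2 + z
8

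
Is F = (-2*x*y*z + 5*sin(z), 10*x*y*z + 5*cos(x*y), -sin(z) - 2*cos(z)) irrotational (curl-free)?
No, ∇×F = (-10*x*y, -2*x*y + 5*cos(z), 2*x*z + 10*y*z - 5*y*sin(x*y))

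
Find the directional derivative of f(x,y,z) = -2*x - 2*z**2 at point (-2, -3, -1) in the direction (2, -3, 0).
-4*sqrt(13)/13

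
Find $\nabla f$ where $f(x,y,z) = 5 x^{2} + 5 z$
(10*x, 0, 5)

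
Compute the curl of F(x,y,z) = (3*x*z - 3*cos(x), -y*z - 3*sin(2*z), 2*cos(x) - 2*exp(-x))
(y + 6*cos(2*z), 3*x + 2*sin(x) - 2*exp(-x), 0)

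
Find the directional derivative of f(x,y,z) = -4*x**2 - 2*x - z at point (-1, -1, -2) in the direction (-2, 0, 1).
-13*sqrt(5)/5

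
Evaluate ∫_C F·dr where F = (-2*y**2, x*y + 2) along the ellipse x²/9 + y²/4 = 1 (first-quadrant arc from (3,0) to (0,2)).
24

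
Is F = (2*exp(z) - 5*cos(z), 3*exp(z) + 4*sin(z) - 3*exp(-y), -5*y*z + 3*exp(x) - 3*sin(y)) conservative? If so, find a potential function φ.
No, ∇×F = (-5*z - 3*exp(z) - 3*cos(y) - 4*cos(z), -3*exp(x) + 2*exp(z) + 5*sin(z), 0) ≠ 0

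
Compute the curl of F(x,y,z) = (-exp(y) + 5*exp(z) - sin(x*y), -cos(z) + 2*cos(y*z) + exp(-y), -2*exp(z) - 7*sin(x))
(2*y*sin(y*z) - sin(z), 5*exp(z) + 7*cos(x), x*cos(x*y) + exp(y))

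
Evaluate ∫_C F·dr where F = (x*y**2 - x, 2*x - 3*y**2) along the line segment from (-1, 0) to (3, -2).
32/3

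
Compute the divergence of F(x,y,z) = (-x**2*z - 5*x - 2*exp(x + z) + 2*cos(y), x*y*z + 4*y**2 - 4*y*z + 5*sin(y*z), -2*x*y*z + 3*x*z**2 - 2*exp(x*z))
-2*x*y + 5*x*z - 2*x*exp(x*z) + 8*y + 5*z*cos(y*z) - 4*z - 2*exp(x + z) - 5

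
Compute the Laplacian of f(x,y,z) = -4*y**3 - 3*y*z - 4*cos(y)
-24*y + 4*cos(y)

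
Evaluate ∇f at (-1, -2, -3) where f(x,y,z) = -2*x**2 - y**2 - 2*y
(4, 2, 0)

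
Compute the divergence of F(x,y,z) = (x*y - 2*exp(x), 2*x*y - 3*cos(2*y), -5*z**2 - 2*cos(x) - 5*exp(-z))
2*x + y - 10*z - 2*exp(x) + 6*sin(2*y) + 5*exp(-z)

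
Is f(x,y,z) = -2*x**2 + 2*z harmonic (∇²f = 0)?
No, ∇²f = -4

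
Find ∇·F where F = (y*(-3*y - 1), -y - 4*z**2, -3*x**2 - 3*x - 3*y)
-1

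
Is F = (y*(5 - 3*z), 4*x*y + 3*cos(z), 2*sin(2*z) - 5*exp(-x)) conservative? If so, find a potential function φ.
No, ∇×F = (3*sin(z), -3*y - 5*exp(-x), 4*y + 3*z - 5) ≠ 0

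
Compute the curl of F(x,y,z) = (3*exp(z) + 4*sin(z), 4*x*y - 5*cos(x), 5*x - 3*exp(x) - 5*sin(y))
(-5*cos(y), 3*exp(x) + 3*exp(z) + 4*cos(z) - 5, 4*y + 5*sin(x))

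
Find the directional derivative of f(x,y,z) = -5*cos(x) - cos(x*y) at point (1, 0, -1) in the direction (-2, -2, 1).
-10*sin(1)/3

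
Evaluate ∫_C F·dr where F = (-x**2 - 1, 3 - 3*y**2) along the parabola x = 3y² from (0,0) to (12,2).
-590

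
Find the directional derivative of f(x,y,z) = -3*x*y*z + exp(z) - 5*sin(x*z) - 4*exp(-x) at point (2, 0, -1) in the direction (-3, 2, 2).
sqrt(17)*(-12 + 2*E + 12*exp(2) - 35*exp(2)*cos(2))*exp(-2)/17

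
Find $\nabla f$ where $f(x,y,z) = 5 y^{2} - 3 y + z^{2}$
(0, 10*y - 3, 2*z)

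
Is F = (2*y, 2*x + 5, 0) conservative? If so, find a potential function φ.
Yes, F is conservative. φ = y*(2*x + 5)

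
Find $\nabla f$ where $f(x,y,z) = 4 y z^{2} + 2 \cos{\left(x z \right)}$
(-2*z*sin(x*z), 4*z**2, -2*x*sin(x*z) + 8*y*z)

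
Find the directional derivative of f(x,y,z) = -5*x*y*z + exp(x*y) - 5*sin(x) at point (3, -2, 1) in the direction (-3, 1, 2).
3*sqrt(14)*(5*exp(6)*cos(3) + 3 + 5*exp(6))*exp(-6)/14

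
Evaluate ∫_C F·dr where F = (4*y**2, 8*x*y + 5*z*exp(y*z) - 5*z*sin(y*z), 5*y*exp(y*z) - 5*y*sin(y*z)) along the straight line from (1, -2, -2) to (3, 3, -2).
-5*exp(4) + 5*exp(-6) - 5*cos(4) + 5*cos(6) + 92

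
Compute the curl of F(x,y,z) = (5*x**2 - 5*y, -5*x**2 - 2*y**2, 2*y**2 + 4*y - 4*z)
(4*y + 4, 0, 5 - 10*x)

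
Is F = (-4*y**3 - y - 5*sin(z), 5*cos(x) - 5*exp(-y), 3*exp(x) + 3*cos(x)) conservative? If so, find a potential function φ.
No, ∇×F = (0, -3*exp(x) + 3*sin(x) - 5*cos(z), 12*y**2 - 5*sin(x) + 1) ≠ 0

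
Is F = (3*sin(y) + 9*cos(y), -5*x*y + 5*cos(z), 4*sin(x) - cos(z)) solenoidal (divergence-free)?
No, ∇·F = -5*x + sin(z)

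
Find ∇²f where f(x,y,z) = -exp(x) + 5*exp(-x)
-exp(x) + 5*exp(-x)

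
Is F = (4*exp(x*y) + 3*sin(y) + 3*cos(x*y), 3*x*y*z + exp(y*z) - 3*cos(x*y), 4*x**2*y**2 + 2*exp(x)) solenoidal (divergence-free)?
No, ∇·F = 3*x*z + 3*x*sin(x*y) + 4*y*exp(x*y) - 3*y*sin(x*y) + z*exp(y*z)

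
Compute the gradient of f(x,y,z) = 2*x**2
(4*x, 0, 0)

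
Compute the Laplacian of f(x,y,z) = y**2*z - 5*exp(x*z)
-5*x**2*exp(x*z) - 5*z**2*exp(x*z) + 2*z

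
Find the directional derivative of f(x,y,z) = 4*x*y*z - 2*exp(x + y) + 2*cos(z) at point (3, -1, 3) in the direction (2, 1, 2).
-2*exp(2) - 4 - 4*sin(3)/3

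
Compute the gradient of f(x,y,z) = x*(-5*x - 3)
(-10*x - 3, 0, 0)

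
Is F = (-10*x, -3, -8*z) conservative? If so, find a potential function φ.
Yes, F is conservative. φ = -5*x**2 - 3*y - 4*z**2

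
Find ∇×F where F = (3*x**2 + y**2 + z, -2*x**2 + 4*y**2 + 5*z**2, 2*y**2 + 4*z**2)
(4*y - 10*z, 1, -4*x - 2*y)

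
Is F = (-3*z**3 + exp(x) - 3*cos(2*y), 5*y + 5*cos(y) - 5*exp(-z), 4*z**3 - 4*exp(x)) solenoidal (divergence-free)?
No, ∇·F = 12*z**2 + exp(x) - 5*sin(y) + 5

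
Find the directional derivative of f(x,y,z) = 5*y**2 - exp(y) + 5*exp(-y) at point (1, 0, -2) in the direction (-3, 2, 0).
-12*sqrt(13)/13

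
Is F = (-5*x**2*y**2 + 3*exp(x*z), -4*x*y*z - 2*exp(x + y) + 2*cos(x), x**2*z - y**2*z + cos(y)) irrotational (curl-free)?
No, ∇×F = (4*x*y - 2*y*z - sin(y), x*(-2*z + 3*exp(x*z)), 10*x**2*y - 4*y*z - 2*exp(x + y) - 2*sin(x))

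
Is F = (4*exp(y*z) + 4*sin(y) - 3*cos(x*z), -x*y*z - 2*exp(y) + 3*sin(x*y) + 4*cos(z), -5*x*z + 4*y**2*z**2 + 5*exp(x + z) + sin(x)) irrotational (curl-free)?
No, ∇×F = (x*y + 8*y*z**2 + 4*sin(z), 3*x*sin(x*z) + 4*y*exp(y*z) + 5*z - 5*exp(x + z) - cos(x), -y*z + 3*y*cos(x*y) - 4*z*exp(y*z) - 4*cos(y))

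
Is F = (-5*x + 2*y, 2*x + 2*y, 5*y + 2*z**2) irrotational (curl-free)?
No, ∇×F = (5, 0, 0)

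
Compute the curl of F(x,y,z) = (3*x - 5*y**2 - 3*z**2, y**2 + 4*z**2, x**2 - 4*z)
(-8*z, -2*x - 6*z, 10*y)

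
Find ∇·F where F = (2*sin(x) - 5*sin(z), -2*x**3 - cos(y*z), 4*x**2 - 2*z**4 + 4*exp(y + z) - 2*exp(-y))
-8*z**3 + z*sin(y*z) + 4*exp(y + z) + 2*cos(x)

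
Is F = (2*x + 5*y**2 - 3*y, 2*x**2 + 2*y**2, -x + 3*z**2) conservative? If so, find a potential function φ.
No, ∇×F = (0, 1, 4*x - 10*y + 3) ≠ 0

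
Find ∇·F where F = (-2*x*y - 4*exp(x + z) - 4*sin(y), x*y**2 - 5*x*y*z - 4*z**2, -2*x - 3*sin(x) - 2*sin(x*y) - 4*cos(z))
2*x*y - 5*x*z - 2*y - 4*exp(x + z) + 4*sin(z)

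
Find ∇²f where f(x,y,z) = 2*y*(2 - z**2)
-4*y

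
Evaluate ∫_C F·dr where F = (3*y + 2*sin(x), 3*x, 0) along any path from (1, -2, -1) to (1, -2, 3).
0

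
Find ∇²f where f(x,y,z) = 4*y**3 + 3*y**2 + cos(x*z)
-x**2*cos(x*z) + 24*y - z**2*cos(x*z) + 6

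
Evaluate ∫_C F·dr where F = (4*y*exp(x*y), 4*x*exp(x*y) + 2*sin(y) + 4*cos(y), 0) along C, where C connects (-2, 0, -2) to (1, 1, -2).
-2 - 2*cos(1) + 4*sin(1) + 4*E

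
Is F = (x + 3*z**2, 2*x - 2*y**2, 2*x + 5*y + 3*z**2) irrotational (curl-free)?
No, ∇×F = (5, 6*z - 2, 2)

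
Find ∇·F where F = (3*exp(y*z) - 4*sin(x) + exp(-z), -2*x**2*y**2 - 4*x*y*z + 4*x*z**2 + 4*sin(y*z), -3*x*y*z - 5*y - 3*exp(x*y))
-4*x**2*y - 3*x*y - 4*x*z + 4*z*cos(y*z) - 4*cos(x)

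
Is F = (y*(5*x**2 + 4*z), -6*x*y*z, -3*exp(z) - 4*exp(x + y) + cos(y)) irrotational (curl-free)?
No, ∇×F = (6*x*y - 4*exp(x + y) - sin(y), 4*y + 4*exp(x + y), -5*x**2 - 6*y*z - 4*z)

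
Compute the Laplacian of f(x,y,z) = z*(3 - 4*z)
-8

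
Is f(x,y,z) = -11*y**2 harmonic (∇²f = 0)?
No, ∇²f = -22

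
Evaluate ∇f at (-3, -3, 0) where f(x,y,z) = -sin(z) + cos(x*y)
(3*sin(9), 3*sin(9), -1)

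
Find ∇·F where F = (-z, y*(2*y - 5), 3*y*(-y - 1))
4*y - 5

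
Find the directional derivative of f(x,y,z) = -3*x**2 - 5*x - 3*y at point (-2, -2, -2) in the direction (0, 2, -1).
-6*sqrt(5)/5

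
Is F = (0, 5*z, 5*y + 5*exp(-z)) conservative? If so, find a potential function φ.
Yes, F is conservative. φ = 5*y*z - 5*exp(-z)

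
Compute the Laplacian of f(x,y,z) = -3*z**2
-6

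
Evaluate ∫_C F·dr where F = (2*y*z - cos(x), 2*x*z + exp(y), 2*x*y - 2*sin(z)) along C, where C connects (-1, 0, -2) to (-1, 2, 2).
-9 + exp(2)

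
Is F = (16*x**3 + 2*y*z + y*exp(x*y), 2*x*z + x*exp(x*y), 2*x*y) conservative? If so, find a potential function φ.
Yes, F is conservative. φ = 4*x**4 + 2*x*y*z + exp(x*y)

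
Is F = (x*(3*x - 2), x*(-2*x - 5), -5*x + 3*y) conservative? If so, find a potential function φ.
No, ∇×F = (3, 5, -4*x - 5) ≠ 0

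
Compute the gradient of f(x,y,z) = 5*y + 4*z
(0, 5, 4)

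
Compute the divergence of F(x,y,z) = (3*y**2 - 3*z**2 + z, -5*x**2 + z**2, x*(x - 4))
0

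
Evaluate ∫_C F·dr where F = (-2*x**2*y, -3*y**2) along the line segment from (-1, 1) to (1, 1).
-4/3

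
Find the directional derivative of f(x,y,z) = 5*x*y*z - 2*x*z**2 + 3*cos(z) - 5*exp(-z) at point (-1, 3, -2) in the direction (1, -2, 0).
-58*sqrt(5)/5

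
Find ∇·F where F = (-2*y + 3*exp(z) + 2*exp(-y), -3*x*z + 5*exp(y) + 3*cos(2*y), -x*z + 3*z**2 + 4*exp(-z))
-x + 6*z + 5*exp(y) - 6*sin(2*y) - 4*exp(-z)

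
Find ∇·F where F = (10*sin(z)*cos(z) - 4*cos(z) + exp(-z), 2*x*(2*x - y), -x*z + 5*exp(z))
-3*x + 5*exp(z)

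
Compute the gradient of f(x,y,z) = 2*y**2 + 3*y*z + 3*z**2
(0, 4*y + 3*z, 3*y + 6*z)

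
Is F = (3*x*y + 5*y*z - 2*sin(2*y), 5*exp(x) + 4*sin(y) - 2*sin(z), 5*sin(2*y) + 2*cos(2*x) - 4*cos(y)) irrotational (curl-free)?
No, ∇×F = (4*sin(y) + 10*cos(2*y) + 2*cos(z), 5*y + 4*sin(2*x), -3*x - 5*z + 5*exp(x) + 4*cos(2*y))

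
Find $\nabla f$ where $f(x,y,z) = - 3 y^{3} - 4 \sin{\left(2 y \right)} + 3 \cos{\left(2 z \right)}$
(0, -9*y**2 - 8*cos(2*y), -6*sin(2*z))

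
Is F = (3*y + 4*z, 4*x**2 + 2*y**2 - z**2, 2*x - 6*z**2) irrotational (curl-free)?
No, ∇×F = (2*z, 2, 8*x - 3)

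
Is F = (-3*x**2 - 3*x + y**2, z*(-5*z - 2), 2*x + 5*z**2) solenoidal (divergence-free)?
No, ∇·F = -6*x + 10*z - 3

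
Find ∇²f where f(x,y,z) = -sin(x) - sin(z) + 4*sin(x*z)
-4*x**2*sin(x*z) - 4*z**2*sin(x*z) + sin(x) + sin(z)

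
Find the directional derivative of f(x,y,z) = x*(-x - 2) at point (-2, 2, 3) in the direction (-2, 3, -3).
-2*sqrt(22)/11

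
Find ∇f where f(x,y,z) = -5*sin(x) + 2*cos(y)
(-5*cos(x), -2*sin(y), 0)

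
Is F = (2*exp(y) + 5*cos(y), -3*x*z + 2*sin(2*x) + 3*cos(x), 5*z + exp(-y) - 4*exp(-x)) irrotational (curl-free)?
No, ∇×F = (3*x - exp(-y), -4*exp(-x), -3*z - 2*exp(y) - 3*sin(x) + 5*sin(y) + 4*cos(2*x))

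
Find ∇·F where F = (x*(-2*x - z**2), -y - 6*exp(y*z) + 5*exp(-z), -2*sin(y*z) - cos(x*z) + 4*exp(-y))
x*sin(x*z) - 4*x - 2*y*cos(y*z) - z**2 - 6*z*exp(y*z) - 1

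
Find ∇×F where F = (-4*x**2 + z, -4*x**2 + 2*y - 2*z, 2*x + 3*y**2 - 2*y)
(6*y, -1, -8*x)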